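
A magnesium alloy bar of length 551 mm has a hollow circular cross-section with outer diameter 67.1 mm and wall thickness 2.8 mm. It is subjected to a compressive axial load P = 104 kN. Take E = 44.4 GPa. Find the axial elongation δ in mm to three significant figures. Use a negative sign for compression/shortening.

-2.28 mm

A = 565.6 mm².
δ_mech = NL/(AE) = -104000·551/(565.6·44400) = -2.282 mm.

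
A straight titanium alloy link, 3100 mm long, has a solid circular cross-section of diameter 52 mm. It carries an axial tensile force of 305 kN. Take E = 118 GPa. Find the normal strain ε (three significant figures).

A = 2124 mm².
σ = N/A = 143.6 MPa; ε = σ/E = 143.6/118000 = 1.217e-03.

0.00122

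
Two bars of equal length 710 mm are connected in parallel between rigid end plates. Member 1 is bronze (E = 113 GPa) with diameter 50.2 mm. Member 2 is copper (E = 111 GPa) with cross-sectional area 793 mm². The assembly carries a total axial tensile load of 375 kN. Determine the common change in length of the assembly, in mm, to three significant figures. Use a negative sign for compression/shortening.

A_1 = 1979 mm².
Equal strain + equilibrium ⇒ each member carries load in proportion to AE: A₁E₁ = 223700000 N, A₂E₂ = 88020000 N, ΣAE = 311700000 N.
δ = PL/ΣAE = 375000·710/311700000 = 0.8543 mm.

0.854 mm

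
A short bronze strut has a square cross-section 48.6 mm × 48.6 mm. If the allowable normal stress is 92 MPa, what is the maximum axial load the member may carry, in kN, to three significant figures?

A = 2362 mm².
P_max = σ_allow · A = 92 · 2362 = 217300 N = 217.3 kN.

217 kN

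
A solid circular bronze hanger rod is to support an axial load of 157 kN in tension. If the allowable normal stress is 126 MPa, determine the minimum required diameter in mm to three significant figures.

39.8 mm

Required area A ≥ P/σ_allow = 157000/126 = 1246 mm².
For a solid circular section, d ≥ √(4A/π) = 39.83 mm.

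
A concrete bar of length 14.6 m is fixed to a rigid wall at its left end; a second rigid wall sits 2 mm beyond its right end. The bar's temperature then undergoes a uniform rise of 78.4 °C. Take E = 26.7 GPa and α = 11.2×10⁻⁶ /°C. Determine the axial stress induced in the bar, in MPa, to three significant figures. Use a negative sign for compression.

-19.8 MPa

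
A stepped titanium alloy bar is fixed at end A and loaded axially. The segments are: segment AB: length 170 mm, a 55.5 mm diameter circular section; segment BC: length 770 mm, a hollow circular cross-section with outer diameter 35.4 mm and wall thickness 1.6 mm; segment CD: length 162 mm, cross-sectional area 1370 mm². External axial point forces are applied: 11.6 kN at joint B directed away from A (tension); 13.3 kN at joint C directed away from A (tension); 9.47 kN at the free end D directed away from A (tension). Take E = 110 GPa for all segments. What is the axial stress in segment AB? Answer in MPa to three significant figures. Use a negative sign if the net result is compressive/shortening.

Internal axial forces (sectioning from the free end, tension +): N_CD = 9.47 kN, N_BC = 22.77 kN, N_AB = 34.37 kN.
A_AB = 2419 mm².
σ_AB = N_AB/A_AB = 34370/2419 = 14.21 MPa.

14.2 MPa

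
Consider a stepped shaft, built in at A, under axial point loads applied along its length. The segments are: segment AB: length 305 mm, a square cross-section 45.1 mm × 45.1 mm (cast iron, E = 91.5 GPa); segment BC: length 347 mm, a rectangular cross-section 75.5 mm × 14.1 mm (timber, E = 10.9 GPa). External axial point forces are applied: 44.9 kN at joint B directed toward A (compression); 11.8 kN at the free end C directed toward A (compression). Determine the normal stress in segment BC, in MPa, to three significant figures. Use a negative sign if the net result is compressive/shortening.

-11.1 MPa

Internal axial forces (sectioning from the free end, tension +): N_BC = -11.8 kN, N_AB = -56.7 kN.
A_BC = 1065 mm².
σ_BC = N_BC/A_BC = -11800/1065 = -11.08 MPa.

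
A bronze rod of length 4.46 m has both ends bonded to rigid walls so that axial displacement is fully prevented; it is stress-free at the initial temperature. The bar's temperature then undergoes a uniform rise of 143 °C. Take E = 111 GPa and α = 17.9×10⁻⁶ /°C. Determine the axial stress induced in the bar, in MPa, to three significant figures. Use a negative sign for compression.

-284 MPa

Free thermal expansion αLΔT = 17.9e-6 · 4460 · 143 = 11.42 mm.
The walls impose strain ε = −(11.42)/4460 = -2.5597e-03; σ = Eε = 111000 · -2.5597e-03 = -284.1 MPa.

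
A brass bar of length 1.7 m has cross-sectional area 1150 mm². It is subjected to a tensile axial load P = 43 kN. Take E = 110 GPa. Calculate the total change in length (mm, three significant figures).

0.578 mm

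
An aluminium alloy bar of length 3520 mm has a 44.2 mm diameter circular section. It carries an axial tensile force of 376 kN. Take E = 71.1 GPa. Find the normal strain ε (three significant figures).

A = 1534 mm².
σ = N/A = 245 MPa; ε = σ/E = 245/71100 = 3.447e-03.

0.00345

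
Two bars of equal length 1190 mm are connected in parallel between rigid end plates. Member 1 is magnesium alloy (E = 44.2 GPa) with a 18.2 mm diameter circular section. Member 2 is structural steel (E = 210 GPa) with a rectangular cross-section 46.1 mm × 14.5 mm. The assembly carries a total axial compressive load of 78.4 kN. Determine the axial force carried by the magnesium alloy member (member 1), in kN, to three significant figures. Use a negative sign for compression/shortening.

-5.94 kN

A_1 = 260.2 mm².
A_2 = 668.5 mm².
Equal strain + equilibrium ⇒ each member carries load in proportion to AE: A₁E₁ = 11500000 N, A₂E₂ = 140400000 N, ΣAE = 151900000 N.
F₁ = P·A₁E₁/ΣAE = -78400·11500000/151900000 = -5936 N.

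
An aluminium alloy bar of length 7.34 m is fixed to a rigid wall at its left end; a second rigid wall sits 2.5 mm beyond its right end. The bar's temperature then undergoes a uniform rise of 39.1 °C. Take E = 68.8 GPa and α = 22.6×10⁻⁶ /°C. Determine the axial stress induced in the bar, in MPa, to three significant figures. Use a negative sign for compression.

Free thermal expansion αLΔT = 22.6e-6 · 7340 · 39.1 = 6.486 mm.
The walls engage after the gap closes; constrained expansion = 6.486 − 2.5 = 3.986 mm.
The walls impose strain ε = −(3.986)/7340 = -5.4306e-04; σ = Eε = 68800 · -5.4306e-04 = -37.36 MPa.

-37.4 MPa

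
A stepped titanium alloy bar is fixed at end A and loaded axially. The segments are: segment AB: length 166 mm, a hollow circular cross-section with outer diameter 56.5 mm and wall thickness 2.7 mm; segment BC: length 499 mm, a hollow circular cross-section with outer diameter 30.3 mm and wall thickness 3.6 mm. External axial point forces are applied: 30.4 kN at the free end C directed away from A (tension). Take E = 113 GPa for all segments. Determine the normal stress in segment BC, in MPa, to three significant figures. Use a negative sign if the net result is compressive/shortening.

101 MPa

Internal axial forces (sectioning from the free end, tension +): N_BC = 30.4 kN, N_AB = 30.4 kN.
A_BC = 302 mm².
σ_BC = N_BC/A_BC = 30400/302 = 100.7 MPa.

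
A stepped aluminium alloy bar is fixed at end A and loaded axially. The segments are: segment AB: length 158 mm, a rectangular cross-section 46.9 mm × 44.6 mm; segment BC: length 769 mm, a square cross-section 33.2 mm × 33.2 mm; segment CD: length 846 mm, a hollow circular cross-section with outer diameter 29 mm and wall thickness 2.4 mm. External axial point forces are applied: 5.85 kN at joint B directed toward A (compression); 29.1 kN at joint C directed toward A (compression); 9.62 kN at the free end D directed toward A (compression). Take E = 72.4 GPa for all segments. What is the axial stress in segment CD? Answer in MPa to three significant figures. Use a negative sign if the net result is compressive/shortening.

-48.0 MPa

Internal axial forces (sectioning from the free end, tension +): N_CD = -9.62 kN, N_BC = -38.72 kN, N_AB = -44.57 kN.
A_CD = 200.6 mm².
σ_CD = N_CD/A_CD = -9620/200.6 = -47.97 MPa.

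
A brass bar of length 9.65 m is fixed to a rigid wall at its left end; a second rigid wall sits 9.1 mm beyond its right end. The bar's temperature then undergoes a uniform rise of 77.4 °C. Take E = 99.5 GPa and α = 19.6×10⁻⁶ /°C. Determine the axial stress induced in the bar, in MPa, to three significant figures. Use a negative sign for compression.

Free thermal expansion αLΔT = 19.6e-6 · 9650 · 77.4 = 14.64 mm.
The walls engage after the gap closes; constrained expansion = 14.64 − 9.1 = 5.539 mm.
The walls impose strain ε = −(5.539)/9650 = -5.7403e-04; σ = Eε = 99500 · -5.7403e-04 = -57.12 MPa.

-57.1 MPa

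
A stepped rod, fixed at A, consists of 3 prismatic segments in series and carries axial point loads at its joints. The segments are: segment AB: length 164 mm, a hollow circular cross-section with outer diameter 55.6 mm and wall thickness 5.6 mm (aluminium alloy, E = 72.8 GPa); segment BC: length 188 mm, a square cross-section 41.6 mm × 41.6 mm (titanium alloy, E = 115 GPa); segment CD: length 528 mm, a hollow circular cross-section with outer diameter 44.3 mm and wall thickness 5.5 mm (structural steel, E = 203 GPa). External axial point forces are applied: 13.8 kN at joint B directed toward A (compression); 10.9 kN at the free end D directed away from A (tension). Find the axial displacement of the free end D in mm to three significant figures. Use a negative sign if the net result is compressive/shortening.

Internal axial forces (sectioning from the free end, tension +): N_CD = 10.9 kN, N_BC = 10.9 kN, N_AB = -2.9 kN.
A_AB = 879.6 mm².
A_BC = 1731 mm².
A_CD = 670.4 mm².
δ_AB = -2900·164/(879.6·72800) = -0.007427 mm
δ_BC = 10900·188/(1731·115000) = 0.0103 mm
δ_CD = 10900·528/(670.4·203000) = 0.04229 mm
δ = Σδ_i = 0.04516 mm.

0.0452 mm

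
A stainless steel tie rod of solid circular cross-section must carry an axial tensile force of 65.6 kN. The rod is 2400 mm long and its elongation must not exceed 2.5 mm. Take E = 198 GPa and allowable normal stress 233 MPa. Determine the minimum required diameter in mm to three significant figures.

20.1 mm

Required area A ≥ P/σ_allow = 65600/233 = 281.5 mm².
For a solid circular section, d ≥ √(4A/π) = 18.93 mm.
Elongation limit: A ≥ PL/(Eδ_allow) = 65600·2400/(198000·2.5) = 318.1 mm² ⇒ d ≥ 20.12 mm.
The elongation limit governs.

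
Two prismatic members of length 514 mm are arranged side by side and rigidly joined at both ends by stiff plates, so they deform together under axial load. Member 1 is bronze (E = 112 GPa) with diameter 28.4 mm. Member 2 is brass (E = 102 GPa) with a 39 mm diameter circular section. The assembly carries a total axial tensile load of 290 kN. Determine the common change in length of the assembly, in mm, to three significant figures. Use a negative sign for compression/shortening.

0.773 mm

A_1 = 633.5 mm².
A_2 = 1195 mm².
Equal strain + equilibrium ⇒ each member carries load in proportion to AE: A₁E₁ = 70950000 N, A₂E₂ = 121800000 N, ΣAE = 192800000 N.
δ = PL/ΣAE = 290000·514/192800000 = 0.7731 mm.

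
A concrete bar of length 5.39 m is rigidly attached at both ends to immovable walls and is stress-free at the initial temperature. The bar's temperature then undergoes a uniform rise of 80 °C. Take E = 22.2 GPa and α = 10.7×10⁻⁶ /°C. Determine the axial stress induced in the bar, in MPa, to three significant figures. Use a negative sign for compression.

Free thermal expansion αLΔT = 10.7e-6 · 5390 · 80 = 4.614 mm.
The walls impose strain ε = −(4.614)/5390 = -8.5600e-04; σ = Eε = 22200 · -8.5600e-04 = -19 MPa.

-19.0 MPa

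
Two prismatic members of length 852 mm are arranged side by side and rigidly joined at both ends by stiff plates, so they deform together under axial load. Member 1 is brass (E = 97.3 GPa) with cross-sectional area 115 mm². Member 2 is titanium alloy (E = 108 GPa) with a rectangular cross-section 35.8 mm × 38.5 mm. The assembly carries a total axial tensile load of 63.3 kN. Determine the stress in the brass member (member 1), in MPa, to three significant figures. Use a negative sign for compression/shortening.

38.5 MPa

A_2 = 1378 mm².
Equal strain + equilibrium ⇒ each member carries load in proportion to AE: A₁E₁ = 11190000 N, A₂E₂ = 148900000 N, ΣAE = 160000000 N.
σ₁ = P·E₁/ΣAE = 63300·97300/160000000 = 38.48 MPa.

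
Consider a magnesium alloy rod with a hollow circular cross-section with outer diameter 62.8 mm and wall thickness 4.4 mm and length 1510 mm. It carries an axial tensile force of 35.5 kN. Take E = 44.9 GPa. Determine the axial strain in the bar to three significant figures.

9.79e-04

A = 807.3 mm².
σ = N/A = 43.98 MPa; ε = σ/E = 43.98/44900 = 9.794e-04.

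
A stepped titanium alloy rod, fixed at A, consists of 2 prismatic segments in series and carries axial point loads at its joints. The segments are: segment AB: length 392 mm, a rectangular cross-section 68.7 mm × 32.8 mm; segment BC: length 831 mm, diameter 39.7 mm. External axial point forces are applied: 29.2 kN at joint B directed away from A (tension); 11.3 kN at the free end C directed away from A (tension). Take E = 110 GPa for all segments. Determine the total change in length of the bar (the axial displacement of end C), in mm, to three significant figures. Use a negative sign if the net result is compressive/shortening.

0.133 mm

Internal axial forces (sectioning from the free end, tension +): N_BC = 11.3 kN, N_AB = 40.5 kN.
A_AB = 2253 mm².
A_BC = 1238 mm².
δ_AB = 40500·392/(2253·110000) = 0.06405 mm
δ_BC = 11300·831/(1238·110000) = 0.06896 mm
δ = Σδ_i = 0.133 mm.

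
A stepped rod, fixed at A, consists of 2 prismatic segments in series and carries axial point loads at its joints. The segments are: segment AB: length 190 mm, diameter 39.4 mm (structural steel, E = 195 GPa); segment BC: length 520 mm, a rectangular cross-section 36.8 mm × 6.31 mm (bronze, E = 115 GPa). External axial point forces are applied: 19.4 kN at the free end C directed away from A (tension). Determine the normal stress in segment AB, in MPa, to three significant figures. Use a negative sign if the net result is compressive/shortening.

15.9 MPa

Internal axial forces (sectioning from the free end, tension +): N_BC = 19.4 kN, N_AB = 19.4 kN.
A_AB = 1219 mm².
σ_AB = N_AB/A_AB = 19400/1219 = 15.91 MPa.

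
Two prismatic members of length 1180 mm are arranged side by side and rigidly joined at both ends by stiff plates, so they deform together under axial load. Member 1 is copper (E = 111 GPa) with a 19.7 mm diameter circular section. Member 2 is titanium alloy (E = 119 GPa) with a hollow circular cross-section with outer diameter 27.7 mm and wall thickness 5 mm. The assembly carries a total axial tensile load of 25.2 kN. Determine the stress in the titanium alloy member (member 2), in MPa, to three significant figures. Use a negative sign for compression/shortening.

39.3 MPa

A_1 = 304.8 mm².
A_2 = 356.6 mm².
Equal strain + equilibrium ⇒ each member carries load in proportion to AE: A₁E₁ = 33830000 N, A₂E₂ = 42430000 N, ΣAE = 76270000 N.
σ₂ = P·E₂/ΣAE = 25200·119000/76270000 = 39.32 MPa.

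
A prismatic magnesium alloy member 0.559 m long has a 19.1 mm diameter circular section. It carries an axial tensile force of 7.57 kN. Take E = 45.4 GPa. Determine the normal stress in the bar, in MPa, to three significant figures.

26.4 MPa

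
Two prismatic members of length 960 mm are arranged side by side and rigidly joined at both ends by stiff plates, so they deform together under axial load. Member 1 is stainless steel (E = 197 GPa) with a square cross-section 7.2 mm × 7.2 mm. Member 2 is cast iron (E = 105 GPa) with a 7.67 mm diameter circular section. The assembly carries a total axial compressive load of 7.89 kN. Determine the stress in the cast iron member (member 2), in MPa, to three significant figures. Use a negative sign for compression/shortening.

A_1 = 51.84 mm².
A_2 = 46.2 mm².
Equal strain + equilibrium ⇒ each member carries load in proportion to AE: A₁E₁ = 10210000 N, A₂E₂ = 4851000 N, ΣAE = 15060000 N.
σ₂ = P·E₂/ΣAE = -7890·105000/15060000 = -55 MPa.

-55.0 MPa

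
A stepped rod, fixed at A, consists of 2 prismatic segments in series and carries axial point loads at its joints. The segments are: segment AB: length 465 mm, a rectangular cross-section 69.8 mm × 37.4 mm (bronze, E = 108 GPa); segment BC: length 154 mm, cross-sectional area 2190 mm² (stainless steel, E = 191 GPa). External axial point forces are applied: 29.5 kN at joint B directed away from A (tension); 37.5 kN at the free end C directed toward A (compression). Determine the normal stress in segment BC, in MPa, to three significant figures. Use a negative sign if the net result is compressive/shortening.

Internal axial forces (sectioning from the free end, tension +): N_BC = -37.5 kN, N_AB = -8 kN.
σ_BC = N_BC/A_BC = -37500/2190 = -17.12 MPa.

-17.1 MPa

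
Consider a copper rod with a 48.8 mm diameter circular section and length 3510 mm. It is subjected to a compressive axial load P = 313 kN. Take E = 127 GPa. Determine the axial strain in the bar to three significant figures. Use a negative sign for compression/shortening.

-0.00132

A = 1870 mm².
σ = N/A = -167.3 MPa; ε = σ/E = -167.3/127000 = -1.318e-03.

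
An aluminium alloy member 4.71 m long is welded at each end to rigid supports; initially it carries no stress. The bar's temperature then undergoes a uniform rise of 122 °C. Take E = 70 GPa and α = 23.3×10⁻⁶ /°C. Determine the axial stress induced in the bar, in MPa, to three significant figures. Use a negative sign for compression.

-199 MPa

Free thermal expansion αLΔT = 23.3e-6 · 4710 · 122 = 13.39 mm.
The walls impose strain ε = −(13.39)/4710 = -2.8426e-03; σ = Eε = 70000 · -2.8426e-03 = -199 MPa.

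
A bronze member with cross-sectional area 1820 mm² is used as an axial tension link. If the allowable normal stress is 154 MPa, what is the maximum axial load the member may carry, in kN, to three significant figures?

P_max = σ_allow · A = 154 · 1820 = 280300 N = 280.3 kN.

280 kN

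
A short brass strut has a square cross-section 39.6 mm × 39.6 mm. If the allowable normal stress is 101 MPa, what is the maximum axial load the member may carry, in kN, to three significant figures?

158 kN

A = 1568 mm².
P_max = σ_allow · A = 101 · 1568 = 158400 N = 158.4 kN.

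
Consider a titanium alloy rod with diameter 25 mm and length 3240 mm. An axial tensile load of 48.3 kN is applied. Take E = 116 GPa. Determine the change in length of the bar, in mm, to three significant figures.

2.75 mm

A = 490.9 mm².
δ_mech = NL/(AE) = 48300·3240/(490.9·116000) = 2.748 mm.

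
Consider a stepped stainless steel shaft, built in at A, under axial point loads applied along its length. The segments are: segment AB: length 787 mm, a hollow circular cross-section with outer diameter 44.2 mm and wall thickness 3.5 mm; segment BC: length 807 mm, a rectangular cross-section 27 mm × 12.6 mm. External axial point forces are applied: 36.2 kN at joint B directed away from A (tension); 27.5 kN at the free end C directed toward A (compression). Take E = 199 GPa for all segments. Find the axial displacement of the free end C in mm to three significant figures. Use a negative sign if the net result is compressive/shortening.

-0.251 mm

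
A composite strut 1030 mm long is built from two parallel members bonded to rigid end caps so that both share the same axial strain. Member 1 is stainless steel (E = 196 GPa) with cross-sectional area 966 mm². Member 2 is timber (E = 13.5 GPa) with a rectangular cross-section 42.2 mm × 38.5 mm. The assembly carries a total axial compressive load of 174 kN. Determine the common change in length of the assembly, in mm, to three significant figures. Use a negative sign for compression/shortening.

-0.848 mm

A_2 = 1625 mm².
Equal strain + equilibrium ⇒ each member carries load in proportion to AE: A₁E₁ = 189300000 N, A₂E₂ = 21930000 N, ΣAE = 211300000 N.
δ = PL/ΣAE = -174000·1030/211300000 = -0.8483 mm.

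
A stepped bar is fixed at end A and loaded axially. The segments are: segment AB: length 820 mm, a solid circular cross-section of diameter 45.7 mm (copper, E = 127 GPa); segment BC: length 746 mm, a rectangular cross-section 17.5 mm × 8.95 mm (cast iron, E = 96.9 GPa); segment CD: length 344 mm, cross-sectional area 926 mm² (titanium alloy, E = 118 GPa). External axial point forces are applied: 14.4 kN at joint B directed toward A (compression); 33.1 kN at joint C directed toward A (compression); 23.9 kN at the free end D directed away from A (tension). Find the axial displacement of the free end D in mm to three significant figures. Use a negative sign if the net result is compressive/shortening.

-0.470 mm

Internal axial forces (sectioning from the free end, tension +): N_CD = 23.9 kN, N_BC = -9.2 kN, N_AB = -23.6 kN.
A_AB = 1640 mm².
A_BC = 156.6 mm².
δ_AB = -23600·820/(1640·127000) = -0.0929 mm
δ_BC = -9200·746/(156.6·96900) = -0.4522 mm
δ_CD = 23900·344/(926·118000) = 0.07524 mm
δ = Σδ_i = -0.4699 mm.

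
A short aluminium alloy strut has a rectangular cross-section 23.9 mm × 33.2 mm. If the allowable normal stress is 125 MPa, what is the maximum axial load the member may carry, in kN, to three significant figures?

A = 793.5 mm².
P_max = σ_allow · A = 125 · 793.5 = 99180 N = 99.19 kN.

99.2 kN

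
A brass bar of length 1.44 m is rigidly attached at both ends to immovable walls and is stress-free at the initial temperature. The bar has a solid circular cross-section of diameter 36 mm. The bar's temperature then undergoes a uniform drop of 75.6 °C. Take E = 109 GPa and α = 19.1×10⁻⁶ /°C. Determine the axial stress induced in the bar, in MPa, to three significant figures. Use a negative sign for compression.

157 MPa

Free thermal expansion αLΔT = 19.1e-6 · 1440 · -75.6 = -2.079 mm.
The walls impose strain ε = −(-2.079)/1440 = 1.4440e-03; σ = Eε = 109000 · 1.4440e-03 = 157.4 MPa.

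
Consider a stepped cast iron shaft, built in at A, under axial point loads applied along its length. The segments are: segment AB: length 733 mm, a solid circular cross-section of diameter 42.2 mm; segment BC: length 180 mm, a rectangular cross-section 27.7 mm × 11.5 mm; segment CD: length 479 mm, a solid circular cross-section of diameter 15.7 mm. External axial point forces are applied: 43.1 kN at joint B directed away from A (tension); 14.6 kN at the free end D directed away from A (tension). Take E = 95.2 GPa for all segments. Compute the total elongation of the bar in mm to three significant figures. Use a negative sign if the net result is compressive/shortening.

0.784 mm

Internal axial forces (sectioning from the free end, tension +): N_CD = 14.6 kN, N_BC = 14.6 kN, N_AB = 57.7 kN.
A_AB = 1399 mm².
A_BC = 318.6 mm².
A_CD = 193.6 mm².
δ_AB = 57700·733/(1399·95200) = 0.3176 mm
δ_BC = 14600·180/(318.6·95200) = 0.08666 mm
δ_CD = 14600·479/(193.6·95200) = 0.3795 mm
δ = Σδ_i = 0.7837 mm.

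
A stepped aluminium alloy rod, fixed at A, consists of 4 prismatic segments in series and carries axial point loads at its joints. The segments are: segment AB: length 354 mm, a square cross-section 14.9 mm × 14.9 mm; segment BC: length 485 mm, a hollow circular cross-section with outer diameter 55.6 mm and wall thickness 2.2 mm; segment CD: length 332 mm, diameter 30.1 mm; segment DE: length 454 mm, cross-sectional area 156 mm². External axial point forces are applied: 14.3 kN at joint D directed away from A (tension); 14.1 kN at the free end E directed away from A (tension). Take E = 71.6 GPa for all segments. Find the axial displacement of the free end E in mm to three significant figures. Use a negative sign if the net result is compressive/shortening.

1.91 mm

Internal axial forces (sectioning from the free end, tension +): N_DE = 14.1 kN, N_CD = 28.4 kN, N_BC = 28.4 kN, N_AB = 28.4 kN.
A_AB = 222 mm².
A_BC = 369.1 mm².
A_CD = 711.6 mm².
δ_AB = 28400·354/(222·71600) = 0.6325 mm
δ_BC = 28400·485/(369.1·71600) = 0.5212 mm
δ_CD = 28400·332/(711.6·71600) = 0.1851 mm
δ_DE = 14100·454/(156·71600) = 0.5731 mm
δ = Σδ_i = 1.912 mm.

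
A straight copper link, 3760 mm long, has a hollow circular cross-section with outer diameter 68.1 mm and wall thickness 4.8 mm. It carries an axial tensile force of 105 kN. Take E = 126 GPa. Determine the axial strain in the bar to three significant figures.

8.73e-04

A = 954.5 mm².
σ = N/A = 110 MPa; ε = σ/E = 110/126000 = 8.730e-04.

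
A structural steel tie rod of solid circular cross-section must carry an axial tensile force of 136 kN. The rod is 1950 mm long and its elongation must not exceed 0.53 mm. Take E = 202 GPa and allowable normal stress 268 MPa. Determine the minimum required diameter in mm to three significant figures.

Required area A ≥ P/σ_allow = 136000/268 = 507.5 mm².
For a solid circular section, d ≥ √(4A/π) = 25.42 mm.
Elongation limit: A ≥ PL/(Eδ_allow) = 136000·1950/(202000·0.53) = 2477 mm² ⇒ d ≥ 56.16 mm.
The elongation limit governs.

56.2 mm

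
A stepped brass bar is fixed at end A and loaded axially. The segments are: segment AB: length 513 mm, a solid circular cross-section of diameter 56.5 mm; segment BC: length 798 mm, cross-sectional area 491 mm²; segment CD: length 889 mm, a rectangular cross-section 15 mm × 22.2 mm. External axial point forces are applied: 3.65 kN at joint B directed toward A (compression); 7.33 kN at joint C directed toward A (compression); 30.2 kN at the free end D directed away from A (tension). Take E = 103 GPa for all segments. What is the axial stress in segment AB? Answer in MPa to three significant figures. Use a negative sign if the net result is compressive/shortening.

Internal axial forces (sectioning from the free end, tension +): N_CD = 30.2 kN, N_BC = 22.87 kN, N_AB = 19.22 kN.
A_AB = 2507 mm².
σ_AB = N_AB/A_AB = 19220/2507 = 7.666 MPa.

7.67 MPa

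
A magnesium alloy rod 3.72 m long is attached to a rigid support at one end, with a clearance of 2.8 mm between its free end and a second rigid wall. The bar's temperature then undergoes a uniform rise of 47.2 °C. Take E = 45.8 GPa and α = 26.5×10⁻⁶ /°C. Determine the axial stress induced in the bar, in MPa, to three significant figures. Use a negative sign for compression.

Free thermal expansion αLΔT = 26.5e-6 · 3720 · 47.2 = 4.653 mm.
The walls engage after the gap closes; constrained expansion = 4.653 − 2.8 = 1.853 mm.
The walls impose strain ε = −(1.853)/3720 = -4.9811e-04; σ = Eε = 45800 · -4.9811e-04 = -22.81 MPa.

-22.8 MPa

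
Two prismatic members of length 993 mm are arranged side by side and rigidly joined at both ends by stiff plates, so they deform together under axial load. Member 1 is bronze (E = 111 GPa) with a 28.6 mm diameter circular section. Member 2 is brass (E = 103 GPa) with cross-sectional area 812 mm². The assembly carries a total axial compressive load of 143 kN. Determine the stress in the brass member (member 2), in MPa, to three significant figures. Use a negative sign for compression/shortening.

A_1 = 642.4 mm².
Equal strain + equilibrium ⇒ each member carries load in proportion to AE: A₁E₁ = 71310000 N, A₂E₂ = 83640000 N, ΣAE = 154900000 N.
σ₂ = P·E₂/ΣAE = -143000·103000/154900000 = -95.06 MPa.

-95.1 MPa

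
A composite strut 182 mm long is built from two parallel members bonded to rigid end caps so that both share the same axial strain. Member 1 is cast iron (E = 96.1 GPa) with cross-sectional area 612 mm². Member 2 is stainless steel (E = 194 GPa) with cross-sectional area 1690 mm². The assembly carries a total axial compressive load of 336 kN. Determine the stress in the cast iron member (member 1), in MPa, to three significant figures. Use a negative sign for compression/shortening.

Equal strain + equilibrium ⇒ each member carries load in proportion to AE: A₁E₁ = 58810000 N, A₂E₂ = 327900000 N, ΣAE = 386700000 N.
σ₁ = P·E₁/ΣAE = -336000·96100/386700000 = -83.51 MPa.

-83.5 MPa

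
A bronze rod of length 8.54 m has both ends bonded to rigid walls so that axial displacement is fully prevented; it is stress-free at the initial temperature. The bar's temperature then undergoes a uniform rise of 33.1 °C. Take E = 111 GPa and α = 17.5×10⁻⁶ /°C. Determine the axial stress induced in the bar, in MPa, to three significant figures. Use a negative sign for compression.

-64.3 MPa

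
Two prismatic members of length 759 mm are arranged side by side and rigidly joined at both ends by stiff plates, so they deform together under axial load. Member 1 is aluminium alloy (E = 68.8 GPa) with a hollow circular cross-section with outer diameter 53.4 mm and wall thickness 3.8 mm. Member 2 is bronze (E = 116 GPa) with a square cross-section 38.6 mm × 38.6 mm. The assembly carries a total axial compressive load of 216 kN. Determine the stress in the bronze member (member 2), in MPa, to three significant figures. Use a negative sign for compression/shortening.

A_1 = 592.1 mm².
A_2 = 1490 mm².
Equal strain + equilibrium ⇒ each member carries load in proportion to AE: A₁E₁ = 40740000 N, A₂E₂ = 172800000 N, ΣAE = 213600000 N.
σ₂ = P·E₂/ΣAE = -216000·116000/213600000 = -117.3 MPa.

-117 MPa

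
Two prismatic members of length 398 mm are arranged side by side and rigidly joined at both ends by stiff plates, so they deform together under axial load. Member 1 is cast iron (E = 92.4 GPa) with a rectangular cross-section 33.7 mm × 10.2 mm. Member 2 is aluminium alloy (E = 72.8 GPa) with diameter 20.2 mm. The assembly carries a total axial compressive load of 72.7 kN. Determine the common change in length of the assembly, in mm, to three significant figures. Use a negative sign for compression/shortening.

A_1 = 343.7 mm².
A_2 = 320.5 mm².
Equal strain + equilibrium ⇒ each member carries load in proportion to AE: A₁E₁ = 31760000 N, A₂E₂ = 23330000 N, ΣAE = 55090000 N.
δ = PL/ΣAE = -72700·398/55090000 = -0.5252 mm.

-0.525 mm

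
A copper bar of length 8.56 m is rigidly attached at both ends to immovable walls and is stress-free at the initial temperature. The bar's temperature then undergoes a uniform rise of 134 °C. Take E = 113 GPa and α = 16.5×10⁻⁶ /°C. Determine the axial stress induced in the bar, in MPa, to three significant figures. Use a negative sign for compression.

-250 MPa

Free thermal expansion αLΔT = 16.5e-6 · 8560 · 134 = 18.93 mm.
The walls impose strain ε = −(18.93)/8560 = -2.2110e-03; σ = Eε = 113000 · -2.2110e-03 = -249.8 MPa.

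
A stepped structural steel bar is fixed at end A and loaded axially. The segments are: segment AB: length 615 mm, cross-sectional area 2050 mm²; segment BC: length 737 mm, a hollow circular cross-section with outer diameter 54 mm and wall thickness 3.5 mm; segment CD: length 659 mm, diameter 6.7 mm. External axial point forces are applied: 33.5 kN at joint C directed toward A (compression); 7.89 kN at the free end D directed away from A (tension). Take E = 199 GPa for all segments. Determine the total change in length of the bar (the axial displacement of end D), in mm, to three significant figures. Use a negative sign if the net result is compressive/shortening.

0.532 mm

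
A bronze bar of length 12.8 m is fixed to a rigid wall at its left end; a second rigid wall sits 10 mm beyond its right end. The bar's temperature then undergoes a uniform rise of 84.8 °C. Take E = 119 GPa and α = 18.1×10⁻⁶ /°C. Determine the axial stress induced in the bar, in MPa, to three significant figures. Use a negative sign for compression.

-89.7 MPa

Free thermal expansion αLΔT = 18.1e-6 · 12800 · 84.8 = 19.65 mm.
The walls engage after the gap closes; constrained expansion = 19.65 − 10 = 9.646 mm.
The walls impose strain ε = −(9.646)/12800 = -7.5363e-04; σ = Eε = 119000 · -7.5363e-04 = -89.68 MPa.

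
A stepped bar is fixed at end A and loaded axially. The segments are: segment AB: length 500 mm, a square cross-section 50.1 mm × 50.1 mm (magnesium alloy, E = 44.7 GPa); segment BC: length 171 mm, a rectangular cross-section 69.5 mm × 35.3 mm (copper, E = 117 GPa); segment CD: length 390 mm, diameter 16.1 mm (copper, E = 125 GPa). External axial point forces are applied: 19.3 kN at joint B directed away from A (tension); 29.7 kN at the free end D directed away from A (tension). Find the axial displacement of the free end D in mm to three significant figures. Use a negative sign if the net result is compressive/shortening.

0.691 mm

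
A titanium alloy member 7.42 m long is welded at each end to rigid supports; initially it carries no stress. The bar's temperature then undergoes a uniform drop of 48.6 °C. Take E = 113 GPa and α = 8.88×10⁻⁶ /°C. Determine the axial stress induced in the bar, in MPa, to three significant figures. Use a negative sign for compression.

Free thermal expansion αLΔT = 8.88e-6 · 7420 · -48.6 = -3.202 mm.
The walls impose strain ε = −(-3.202)/7420 = 4.3157e-04; σ = Eε = 113000 · 4.3157e-04 = 48.77 MPa.

48.8 MPa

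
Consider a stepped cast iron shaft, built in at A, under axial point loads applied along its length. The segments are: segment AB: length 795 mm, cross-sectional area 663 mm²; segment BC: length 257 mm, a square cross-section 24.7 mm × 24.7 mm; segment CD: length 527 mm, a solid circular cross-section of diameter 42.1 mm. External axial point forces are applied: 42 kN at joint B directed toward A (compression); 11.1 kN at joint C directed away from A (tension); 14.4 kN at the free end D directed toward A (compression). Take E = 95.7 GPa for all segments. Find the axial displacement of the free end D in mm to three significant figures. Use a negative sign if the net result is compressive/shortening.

-0.639 mm

Internal axial forces (sectioning from the free end, tension +): N_CD = -14.4 kN, N_BC = -3.3 kN, N_AB = -45.3 kN.
A_BC = 610.1 mm².
A_CD = 1392 mm².
δ_AB = -45300·795/(663·95700) = -0.5676 mm
δ_BC = -3300·257/(610.1·95700) = -0.01453 mm
δ_CD = -14400·527/(1392·95700) = -0.05696 mm
δ = Σδ_i = -0.6391 mm.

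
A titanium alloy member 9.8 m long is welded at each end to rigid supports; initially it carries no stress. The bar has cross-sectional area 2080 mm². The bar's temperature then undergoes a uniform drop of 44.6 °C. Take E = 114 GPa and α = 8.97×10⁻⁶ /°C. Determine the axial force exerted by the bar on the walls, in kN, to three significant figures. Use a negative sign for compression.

94.9 kN

Free thermal expansion αLΔT = 8.97e-6 · 9800 · -44.6 = -3.921 mm.
The walls impose strain ε = −(-3.921)/9800 = 4.0006e-04; σ = Eε = 114000 · 4.0006e-04 = 45.61 MPa.
Wall reaction R = σ·A = 45.61·2080 = 94860 N = 94.86 kN.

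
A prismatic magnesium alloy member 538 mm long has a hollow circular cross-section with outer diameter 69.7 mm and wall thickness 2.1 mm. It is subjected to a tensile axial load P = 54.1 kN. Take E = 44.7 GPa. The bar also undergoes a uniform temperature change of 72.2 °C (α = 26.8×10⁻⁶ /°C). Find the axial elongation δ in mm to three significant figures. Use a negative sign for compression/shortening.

2.50 mm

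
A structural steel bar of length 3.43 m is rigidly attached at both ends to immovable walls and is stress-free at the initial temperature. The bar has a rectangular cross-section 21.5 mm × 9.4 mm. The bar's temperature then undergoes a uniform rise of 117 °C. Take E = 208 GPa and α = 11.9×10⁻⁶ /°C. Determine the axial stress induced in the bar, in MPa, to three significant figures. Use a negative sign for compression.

Free thermal expansion αLΔT = 11.9e-6 · 3430 · 117 = 4.776 mm.
The walls impose strain ε = −(4.776)/3430 = -1.3923e-03; σ = Eε = 208000 · -1.3923e-03 = -289.6 MPa.

-290 MPa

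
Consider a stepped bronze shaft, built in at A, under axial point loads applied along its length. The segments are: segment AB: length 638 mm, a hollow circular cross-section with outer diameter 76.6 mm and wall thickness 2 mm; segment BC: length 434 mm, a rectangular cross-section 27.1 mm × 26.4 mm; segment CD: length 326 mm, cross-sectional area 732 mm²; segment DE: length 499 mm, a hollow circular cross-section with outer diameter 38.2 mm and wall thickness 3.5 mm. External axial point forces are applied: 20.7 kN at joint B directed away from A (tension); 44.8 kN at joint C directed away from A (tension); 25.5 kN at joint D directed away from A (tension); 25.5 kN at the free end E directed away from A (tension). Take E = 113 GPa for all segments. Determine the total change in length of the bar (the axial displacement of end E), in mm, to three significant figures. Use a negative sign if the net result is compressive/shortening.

Internal axial forces (sectioning from the free end, tension +): N_DE = 25.5 kN, N_CD = 51 kN, N_BC = 95.8 kN, N_AB = 116.5 kN.
A_AB = 468.7 mm².
A_BC = 715.4 mm².
A_DE = 381.5 mm².
δ_AB = 116500·638/(468.7·113000) = 1.403 mm
δ_BC = 95800·434/(715.4·113000) = 0.5143 mm
δ_CD = 51000·326/(732·113000) = 0.201 mm
δ_DE = 25500·499/(381.5·113000) = 0.2951 mm
δ = Σδ_i = 2.414 mm.

2.41 mm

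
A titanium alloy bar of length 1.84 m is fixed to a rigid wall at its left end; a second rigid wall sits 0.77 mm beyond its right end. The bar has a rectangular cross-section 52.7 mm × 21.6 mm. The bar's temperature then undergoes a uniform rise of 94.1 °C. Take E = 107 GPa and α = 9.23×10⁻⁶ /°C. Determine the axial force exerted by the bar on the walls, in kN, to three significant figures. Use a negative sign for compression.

-54.8 kN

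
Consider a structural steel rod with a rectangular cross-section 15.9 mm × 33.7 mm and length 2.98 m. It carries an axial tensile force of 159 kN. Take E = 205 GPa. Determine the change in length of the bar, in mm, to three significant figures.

4.31 mm

A = 535.8 mm².
δ_mech = NL/(AE) = 159000·2980/(535.8·205000) = 4.314 mm.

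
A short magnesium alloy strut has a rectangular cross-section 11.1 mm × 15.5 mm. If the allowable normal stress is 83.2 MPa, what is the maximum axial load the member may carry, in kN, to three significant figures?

14.3 kN

A = 172 mm².
P_max = σ_allow · A = 83.2 · 172 = 14310 N = 14.31 kN.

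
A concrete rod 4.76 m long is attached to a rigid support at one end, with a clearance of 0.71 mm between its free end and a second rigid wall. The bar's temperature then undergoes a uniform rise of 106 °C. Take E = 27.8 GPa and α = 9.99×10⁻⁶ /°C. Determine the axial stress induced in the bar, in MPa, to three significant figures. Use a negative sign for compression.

-25.3 MPa

Free thermal expansion αLΔT = 9.99e-6 · 4760 · 106 = 5.041 mm.
The walls engage after the gap closes; constrained expansion = 5.041 − 0.71 = 4.331 mm.
The walls impose strain ε = −(4.331)/4760 = -9.0978e-04; σ = Eε = 27800 · -9.0978e-04 = -25.29 MPa.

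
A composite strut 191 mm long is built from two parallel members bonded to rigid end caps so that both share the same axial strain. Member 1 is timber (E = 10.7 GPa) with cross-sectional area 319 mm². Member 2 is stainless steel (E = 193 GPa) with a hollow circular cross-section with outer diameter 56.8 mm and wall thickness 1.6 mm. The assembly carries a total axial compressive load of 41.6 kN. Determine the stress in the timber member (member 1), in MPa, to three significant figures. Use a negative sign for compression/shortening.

A_2 = 277.5 mm².
Equal strain + equilibrium ⇒ each member carries load in proportion to AE: A₁E₁ = 3413000 N, A₂E₂ = 53550000 N, ΣAE = 56960000 N.
σ₁ = P·E₁/ΣAE = -41600·10700/56960000 = -7.814 MPa.

-7.81 MPa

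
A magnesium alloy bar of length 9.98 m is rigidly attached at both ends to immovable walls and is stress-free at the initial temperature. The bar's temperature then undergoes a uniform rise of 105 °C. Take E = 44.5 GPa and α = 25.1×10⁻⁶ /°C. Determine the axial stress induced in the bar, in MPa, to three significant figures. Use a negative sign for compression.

Free thermal expansion αLΔT = 25.1e-6 · 9980 · 105 = 26.3 mm.
The walls impose strain ε = −(26.3)/9980 = -2.6355e-03; σ = Eε = 44500 · -2.6355e-03 = -117.3 MPa.

-117 MPa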